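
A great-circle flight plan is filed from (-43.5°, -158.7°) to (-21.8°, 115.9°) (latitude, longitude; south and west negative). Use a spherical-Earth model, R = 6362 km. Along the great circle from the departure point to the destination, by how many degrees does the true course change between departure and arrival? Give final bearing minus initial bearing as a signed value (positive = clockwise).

+53.8°

Initial bearing θ₁ = atan2(sin Δλ cos φ₂, cos φ₁ sin φ₂ − sin φ₁ cos φ₂ cos Δλ) = 256.74°
Final bearing θ₂ = (initial bearing from the destination back to the start) + 180° = 310.50°
Δθ = θ₂ − θ₁ = +53.8°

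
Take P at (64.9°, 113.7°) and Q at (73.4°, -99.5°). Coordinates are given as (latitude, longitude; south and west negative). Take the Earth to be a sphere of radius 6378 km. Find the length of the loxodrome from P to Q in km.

Rhumb course C = atan2(Δλ, Δψ) with Δψ = ln[tan(π/4+φ₂/2)/tan(π/4+φ₁/2)] = +0.4226, Δλ = +2.5621 → C = 80.63°
d = R·|Δφ| / |cos C| = 6378·0.14835 / 0.16274 = 5814 km

5814 km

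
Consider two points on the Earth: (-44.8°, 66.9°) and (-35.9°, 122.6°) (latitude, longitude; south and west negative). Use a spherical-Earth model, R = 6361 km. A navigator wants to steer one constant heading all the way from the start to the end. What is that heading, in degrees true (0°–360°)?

78.1°

Δψ = ln[tan(π/4+φ₂/2)/tan(π/4+φ₁/2)] = +0.2043
Δλ = +0.9721 rad (taken the short way round)
course = atan2(Δλ, Δψ) = 78.13°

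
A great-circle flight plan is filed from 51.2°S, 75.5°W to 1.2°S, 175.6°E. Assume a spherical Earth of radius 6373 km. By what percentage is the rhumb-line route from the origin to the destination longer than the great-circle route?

4.7%

Great circle: σ = 1.7585 rad → d_gc = Rσ = 11206.9 km
Rhumb: Δφ = +0.8727, Δλ = -1.9007, Δψ = +1.0227, q = Δφ/Δψ = 0.8533 → d_rh = R√(Δφ²+q²Δλ²) = 11736.8 km
Excess = (11736.8 − 11206.9) / 11206.9 = 529.9 / 11206.9 = 4.73% ≈ 4.7%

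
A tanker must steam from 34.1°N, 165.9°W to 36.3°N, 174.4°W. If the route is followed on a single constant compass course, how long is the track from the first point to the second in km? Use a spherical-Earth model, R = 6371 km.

Δψ = ln[tan(π/4+φ₂/2)/tan(π/4+φ₁/2)] = +0.0470;  Δφ = +0.0384 rad,  Δλ = -0.1484 rad
q = Δφ/Δψ = 0.8170
d = R·√(Δφ² + q²Δλ²) = 6371·0.12715 = 810 km

810 km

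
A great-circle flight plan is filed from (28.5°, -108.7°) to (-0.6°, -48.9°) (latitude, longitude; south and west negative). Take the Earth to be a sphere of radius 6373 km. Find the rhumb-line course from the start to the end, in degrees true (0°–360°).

116.9°

Δψ = ln[tan(π/4+φ₂/2)/tan(π/4+φ₁/2)] = -0.5298
Δλ = +1.0437 rad (taken the short way round)
course = atan2(Δλ, Δψ) = 116.91°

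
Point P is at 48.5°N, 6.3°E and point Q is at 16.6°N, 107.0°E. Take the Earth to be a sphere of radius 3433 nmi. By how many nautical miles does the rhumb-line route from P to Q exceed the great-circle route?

Great circle: cos σ = sin φ₁ sin φ₂ + cos φ₁ cos φ₂ cos Δλ,  σ = 1.4746 rad → d_gc = 5062.2 nmi
Rhumb line: Δψ = -0.6767, q = Δφ/Δψ = 0.8227, d_rh = R√(Δφ²+q²Δλ²) = 5319.4 nmi
Excess = 5319.4 − 5062.2 = 257.2 ≈ 257 nmi

257 nmi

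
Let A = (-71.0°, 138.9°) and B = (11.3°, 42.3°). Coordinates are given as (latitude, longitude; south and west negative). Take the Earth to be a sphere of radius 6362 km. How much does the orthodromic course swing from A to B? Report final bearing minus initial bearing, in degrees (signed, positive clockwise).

+73.1°

Initial bearing θ₁ = atan2(sin Δλ cos φ₂, cos φ₁ sin φ₂ − sin φ₁ cos φ₂ cos Δλ) = 267.49°
Final bearing θ₂ = (initial bearing from the destination back to the start) + 180° = 340.63°
Δθ = θ₂ − θ₁ = +73.1°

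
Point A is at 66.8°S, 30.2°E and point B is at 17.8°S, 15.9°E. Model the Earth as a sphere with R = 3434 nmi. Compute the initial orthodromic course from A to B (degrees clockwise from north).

N = sin Δλ·cos φ₂ = -0.2352;  D = cos φ₁ sin φ₂ − sin φ₁ cos φ₂ cos Δλ = +0.7276
initial course = atan2(N, D) = 342.09°

342.1°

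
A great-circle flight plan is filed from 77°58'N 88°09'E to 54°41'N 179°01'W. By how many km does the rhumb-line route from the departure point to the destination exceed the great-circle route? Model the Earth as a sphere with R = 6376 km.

Great circle: cos σ = sin φ₁ sin φ₂ + cos φ₁ cos φ₂ cos Δλ,  σ = 0.6566 rad → d_gc = 4186.4 km
Rhumb line: Δψ = -1.1054, q = Δφ/Δψ = 0.3676, d_rh = R√(Δφ²+q²Δλ²) = 4597.5 km
Excess = 4597.5 − 4186.4 = 411.1 ≈ 411 km

411 km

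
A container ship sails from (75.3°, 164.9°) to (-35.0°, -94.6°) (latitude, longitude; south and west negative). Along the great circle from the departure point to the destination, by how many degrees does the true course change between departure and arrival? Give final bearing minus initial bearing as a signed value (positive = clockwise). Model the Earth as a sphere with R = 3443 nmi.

Initial bearing θ₁ = atan2(sin Δλ cos φ₂, cos φ₁ sin φ₂ − sin φ₁ cos φ₂ cos Δλ) = 90.08°
Final bearing θ₂ = (initial bearing from the destination back to the start) + 180° = 161.95°
Δθ = θ₂ − θ₁ = +71.9°

+71.9°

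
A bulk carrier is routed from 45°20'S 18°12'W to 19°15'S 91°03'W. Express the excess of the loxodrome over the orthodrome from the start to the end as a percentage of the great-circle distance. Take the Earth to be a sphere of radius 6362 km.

2.3%

Great circle: σ = 1.1261 rad → d_gc = Rσ = 7164.3 km
Rhumb: Δφ = +0.4552, Δλ = -1.2715, Δψ = +0.5471, q = Δφ/Δψ = 0.8320 → d_rh = R√(Δφ²+q²Δλ²) = 7327.1 km
Excess = (7327.1 − 7164.3) / 7164.3 = 162.8 / 7164.3 = 2.27% ≈ 2.3%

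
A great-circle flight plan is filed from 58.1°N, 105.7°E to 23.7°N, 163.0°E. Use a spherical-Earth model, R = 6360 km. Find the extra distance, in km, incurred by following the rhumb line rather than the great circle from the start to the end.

118 km

Great circle: cos σ = sin φ₁ sin φ₂ + cos φ₁ cos φ₂ cos Δλ,  σ = 0.9240 rad → d_gc = 5876.5 km
Rhumb line: Δψ = -0.8265, q = Δφ/Δψ = 0.7264, d_rh = R√(Δφ²+q²Δλ²) = 5994.2 km
Excess = 5994.2 − 5876.5 = 117.7 ≈ 118 km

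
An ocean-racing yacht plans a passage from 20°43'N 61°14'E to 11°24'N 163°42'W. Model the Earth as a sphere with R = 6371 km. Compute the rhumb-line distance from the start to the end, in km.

Δψ = ln[tan(π/4+φ₂/2)/tan(π/4+φ₁/2)] = -0.1694;  Δφ = -0.1626 rad,  Δλ = +2.3574 rad
q = Δφ/Δψ = 0.9597
d = R·√(Δφ² + q²Δλ²) = 6371·2.26830 = 14451 km

14451 km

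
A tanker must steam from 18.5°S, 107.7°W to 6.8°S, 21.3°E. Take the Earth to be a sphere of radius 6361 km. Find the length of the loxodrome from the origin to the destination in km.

Δψ = ln[tan(π/4+φ₂/2)/tan(π/4+φ₁/2)] = +0.2097;  Δφ = +0.2042 rad,  Δλ = +2.2515 rad
q = Δφ/Δψ = 0.9739
d = R·√(Δφ² + q²Δλ²) = 6361·2.20210 = 14008 km

14008 km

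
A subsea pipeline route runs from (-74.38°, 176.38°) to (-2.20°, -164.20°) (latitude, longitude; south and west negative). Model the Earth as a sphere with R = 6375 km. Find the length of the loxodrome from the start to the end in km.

8152 km

Δψ = ln[tan(π/4+φ₂/2)/tan(π/4+φ₁/2)] = +1.9482;  Δφ = +1.2598 rad,  Δλ = +0.3389 rad
q = Δφ/Δψ = 0.6466
d = R·√(Δφ² + q²Δλ²) = 6375·1.27870 = 8152 km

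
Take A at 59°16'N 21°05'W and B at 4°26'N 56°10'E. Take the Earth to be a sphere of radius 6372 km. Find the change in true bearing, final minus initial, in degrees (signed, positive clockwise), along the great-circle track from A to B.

+50.8°

At departure: θ₁ = atan2(sin Δλ cos φ₂, cos φ₁ sin φ₂ − sin φ₁ cos φ₂ cos Δλ) = 98.75°
At arrival: θ₂ = atan2(sin Δλ cos φ₁, −cos φ₂ sin φ₁ + sin φ₂ cos φ₁ cos Δλ) = 149.56°
Δθ = θ₂ − θ₁ = +50.8°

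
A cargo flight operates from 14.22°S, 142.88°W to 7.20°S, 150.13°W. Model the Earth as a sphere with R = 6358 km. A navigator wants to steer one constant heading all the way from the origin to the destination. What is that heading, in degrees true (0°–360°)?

Meridional parts: M(φ₁)=-0.2508, M(φ₂)=-0.1260 → ΔM = +0.1248;  Δλ = -0.1265 rad
tan C = Δλ / ΔM = -1.0141 → C = 314.60°

314.6°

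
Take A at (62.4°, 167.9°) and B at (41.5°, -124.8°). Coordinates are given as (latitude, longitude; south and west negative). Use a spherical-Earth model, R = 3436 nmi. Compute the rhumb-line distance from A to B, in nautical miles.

Rhumb course C = atan2(Δλ, Δψ) with Δψ = ln[tan(π/4+φ₂/2)/tan(π/4+φ₁/2)] = -0.6065, Δλ = +1.1746 → C = 117.31°
d = R·|Δφ| / |cos C| = 3436·0.36477 / 0.45878 = 2732 nmi

2732 nmi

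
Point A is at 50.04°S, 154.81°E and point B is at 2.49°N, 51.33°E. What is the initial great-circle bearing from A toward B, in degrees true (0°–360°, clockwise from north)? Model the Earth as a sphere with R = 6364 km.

θ = atan2( sin Δλ·cos φ₂ ,  cos φ₁ sin φ₂ − sin φ₁ cos φ₂ cos Δλ )
  = atan2(-0.9715, -0.1506) = 261.19°

261.2°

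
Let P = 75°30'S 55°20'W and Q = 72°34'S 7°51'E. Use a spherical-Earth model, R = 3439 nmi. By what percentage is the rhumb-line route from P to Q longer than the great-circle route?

4.9%

Great circle: σ = 0.2925 rad → d_gc = Rσ = 1006.0 nmi
Rhumb: Δφ = +0.0512, Δλ = +1.1028, Δψ = +0.1866, q = Δφ/Δψ = 0.2743 → d_rh = R√(Δφ²+q²Δλ²) = 1055.1 nmi
Excess = (1055.1 − 1006.0) / 1006.0 = 49.1 / 1006.0 = 4.88% ≈ 4.9%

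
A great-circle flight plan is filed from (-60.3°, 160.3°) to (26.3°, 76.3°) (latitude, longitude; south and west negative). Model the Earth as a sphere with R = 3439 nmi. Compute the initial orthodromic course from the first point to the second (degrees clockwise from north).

N = sin Δλ·cos φ₂ = -0.8916;  D = cos φ₁ sin φ₂ − sin φ₁ cos φ₂ cos Δλ = +0.3009
initial course = atan2(N, D) = 288.65°

288.7°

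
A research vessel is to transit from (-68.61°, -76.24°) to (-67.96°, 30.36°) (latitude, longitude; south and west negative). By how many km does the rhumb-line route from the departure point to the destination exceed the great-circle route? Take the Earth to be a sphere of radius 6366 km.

Great circle: cos σ = sin φ₁ sin φ₂ + cos φ₁ cos φ₂ cos Δλ,  σ = 0.6024 rad → d_gc = 3834.9 km
Rhumb line: Δψ = +0.0307, q = Δφ/Δψ = 0.3700, d_rh = R√(Δφ²+q²Δλ²) = 4382.5 km
Excess = 4382.5 − 3834.9 = 547.6 ≈ 548 km

548 km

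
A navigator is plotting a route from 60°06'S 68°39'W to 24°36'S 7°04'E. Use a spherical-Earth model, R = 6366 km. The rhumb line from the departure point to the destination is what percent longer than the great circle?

Great circle: σ = 1.0784 rad → d_gc = Rσ = 6865.4 km
Rhumb: Δφ = +0.6196, Δλ = +1.3215, Δψ = +0.8773, q = Δφ/Δψ = 0.7063 → d_rh = R√(Δφ²+q²Δλ²) = 7131.7 km
Excess = (7131.7 − 6865.4) / 6865.4 = 266.3 / 6865.4 = 3.88% ≈ 3.9%

3.9%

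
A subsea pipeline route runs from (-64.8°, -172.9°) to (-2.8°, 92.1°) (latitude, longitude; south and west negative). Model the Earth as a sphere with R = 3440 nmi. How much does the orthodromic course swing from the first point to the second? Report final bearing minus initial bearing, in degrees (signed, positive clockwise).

+70.6°

Initial bearing θ₁ = atan2(sin Δλ cos φ₂, cos φ₁ sin φ₂ − sin φ₁ cos φ₂ cos Δλ) = 264.29°
Final bearing θ₂ = (initial bearing from the destination back to the start) + 180° = 334.90°
Δθ = θ₂ − θ₁ = +70.6°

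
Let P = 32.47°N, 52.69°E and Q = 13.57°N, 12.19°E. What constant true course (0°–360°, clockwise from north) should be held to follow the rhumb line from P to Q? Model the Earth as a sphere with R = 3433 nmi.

243.0°

Meridional parts: M(φ₁)=+0.5997, M(φ₂)=+0.2391 → ΔM = -0.3606;  Δλ = -0.7069 rad
tan C = Δλ / ΔM = +1.9600 → C = 242.97°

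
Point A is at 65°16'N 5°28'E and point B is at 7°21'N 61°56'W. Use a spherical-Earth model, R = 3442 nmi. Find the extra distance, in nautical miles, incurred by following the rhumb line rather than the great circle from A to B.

Great circle: cos σ = sin φ₁ sin φ₂ + cos φ₁ cos φ₂ cos Δλ,  σ = 1.2915 rad → d_gc = 4445.4 nmi
Rhumb line: Δψ = -1.3889, q = Δφ/Δψ = 0.7278, d_rh = R√(Δφ²+q²Δλ²) = 4559.6 nmi
Excess = 4559.6 − 4445.4 = 114.2 ≈ 114 nmi

114 nmi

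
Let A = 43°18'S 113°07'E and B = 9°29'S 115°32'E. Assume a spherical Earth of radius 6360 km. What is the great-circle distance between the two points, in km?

Haversine: a = sin²(Δφ/2)+cos φ₁ cos φ₂ sin²(Δλ/2) = 0.08491;  σ = 2·atan2(√a,√(1−a))
σ = 33.882° → d = Rσ = 6360·0.59136 = 3761 km

3761 km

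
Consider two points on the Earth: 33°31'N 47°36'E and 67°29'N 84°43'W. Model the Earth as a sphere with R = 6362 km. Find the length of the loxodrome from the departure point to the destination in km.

Δψ = ln[tan(π/4+φ₂/2)/tan(π/4+φ₁/2)] = +0.9926;  Δφ = +0.5928 rad,  Δλ = -2.3094 rad
q = Δφ/Δψ = 0.5972
d = R·√(Δφ² + q²Δλ²) = 6362·1.50125 = 9551 km

9551 km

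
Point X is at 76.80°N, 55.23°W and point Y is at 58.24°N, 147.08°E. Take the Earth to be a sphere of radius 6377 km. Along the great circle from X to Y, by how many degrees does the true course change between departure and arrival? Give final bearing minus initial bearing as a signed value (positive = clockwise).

-156.2°

Initial bearing θ₁ = atan2(sin Δλ cos φ₂, cos φ₁ sin φ₂ − sin φ₁ cos φ₂ cos Δλ) = 343.35°
Final bearing θ₂ = (initial bearing from the destination back to the start) + 180° = 187.14°
Δθ = θ₂ − θ₁ = -156.2°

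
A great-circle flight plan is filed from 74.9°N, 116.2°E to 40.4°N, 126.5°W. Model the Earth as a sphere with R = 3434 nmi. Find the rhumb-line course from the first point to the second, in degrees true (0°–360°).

Meridional parts: M(φ₁)=+2.0209, M(φ₂)=+0.7720 → ΔM = -1.2488;  Δλ = +2.0473 rad
tan C = Δλ / ΔM = -1.6394 → C = 121.38°

121.4°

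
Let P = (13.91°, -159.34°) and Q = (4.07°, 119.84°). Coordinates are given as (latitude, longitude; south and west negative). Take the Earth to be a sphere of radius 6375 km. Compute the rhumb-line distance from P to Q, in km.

8938 km

Δψ = ln[tan(π/4+φ₂/2)/tan(π/4+φ₁/2)] = -0.1741;  Δφ = -0.1717 rad,  Δλ = -1.4106 rad
q = Δφ/Δψ = 0.9864
d = R·√(Δφ² + q²Δλ²) = 6375·1.40201 = 8938 km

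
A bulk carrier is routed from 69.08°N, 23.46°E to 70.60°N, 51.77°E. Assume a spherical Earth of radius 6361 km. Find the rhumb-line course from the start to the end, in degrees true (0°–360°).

Δψ = ln[tan(π/4+φ₂/2)/tan(π/4+φ₁/2)] = +0.0770
Δλ = +0.4941 rad (taken the short way round)
course = atan2(Δλ, Δψ) = 81.14°

81.1°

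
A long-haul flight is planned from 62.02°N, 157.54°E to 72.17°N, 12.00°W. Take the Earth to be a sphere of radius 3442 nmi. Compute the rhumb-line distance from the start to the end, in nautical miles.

3947 nmi

Rhumb course C = atan2(Δλ, Δψ) with Δψ = ln[tan(π/4+φ₂/2)/tan(π/4+φ₁/2)] = +0.4626, Δλ = -2.9590 → C = 278.89°
d = R·|Δφ| / |cos C| = 3442·0.17715 / 0.15447 = 3947 nmi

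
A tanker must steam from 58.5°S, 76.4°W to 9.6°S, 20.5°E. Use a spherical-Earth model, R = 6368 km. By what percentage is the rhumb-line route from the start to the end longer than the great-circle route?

Great circle: σ = 1.4904 rad → d_gc = Rσ = 9490.9 km
Rhumb: Δφ = +0.8535, Δλ = +1.6912, Δψ = +1.0974, q = Δφ/Δψ = 0.7777 → d_rh = R√(Δφ²+q²Δλ²) = 9984.5 km
Excess = (9984.5 − 9490.9) / 9490.9 = 493.6 / 9490.9 = 5.20% ≈ 5.2%

5.2%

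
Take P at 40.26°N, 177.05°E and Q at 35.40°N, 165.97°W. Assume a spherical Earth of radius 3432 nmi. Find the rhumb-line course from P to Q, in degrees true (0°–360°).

109.9°

Meridional parts: M(φ₁)=+0.7688, M(φ₂)=+0.6614 → ΔM = -0.1075;  Δλ = +0.2964 rad
tan C = Δλ / ΔM = -2.7577 → C = 109.93°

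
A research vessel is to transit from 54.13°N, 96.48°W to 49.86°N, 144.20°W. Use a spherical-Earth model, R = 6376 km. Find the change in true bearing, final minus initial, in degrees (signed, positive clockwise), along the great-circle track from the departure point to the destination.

At departure: θ₁ = atan2(sin Δλ cos φ₂, cos φ₁ sin φ₂ − sin φ₁ cos φ₂ cos Δλ) = 281.44°
At arrival: θ₂ = atan2(sin Δλ cos φ₁, −cos φ₂ sin φ₁ + sin φ₂ cos φ₁ cos Δλ) = 242.98°
Δθ = θ₂ − θ₁ = -38.5°

-38.5°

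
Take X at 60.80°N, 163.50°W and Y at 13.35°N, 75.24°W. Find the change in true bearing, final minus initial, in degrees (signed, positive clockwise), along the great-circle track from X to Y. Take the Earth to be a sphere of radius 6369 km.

Initial bearing θ₁ = atan2(sin Δλ cos φ₂, cos φ₁ sin φ₂ − sin φ₁ cos φ₂ cos Δλ) = 84.90°
Final bearing θ₂ = (initial bearing from the destination back to the start) + 180° = 150.04°
Δθ = θ₂ − θ₁ = +65.1°

+65.1°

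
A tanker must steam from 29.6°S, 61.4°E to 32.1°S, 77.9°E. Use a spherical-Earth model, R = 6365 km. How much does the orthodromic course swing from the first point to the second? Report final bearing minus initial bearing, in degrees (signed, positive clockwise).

At departure: θ₁ = atan2(sin Δλ cos φ₂, cos φ₁ sin φ₂ − sin φ₁ cos φ₂ cos Δλ) = 104.19°
At arrival: θ₂ = atan2(sin Δλ cos φ₁, −cos φ₂ sin φ₁ + sin φ₂ cos φ₁ cos Δλ) = 95.69°
Δθ = θ₂ − θ₁ = -8.5°

-8.5°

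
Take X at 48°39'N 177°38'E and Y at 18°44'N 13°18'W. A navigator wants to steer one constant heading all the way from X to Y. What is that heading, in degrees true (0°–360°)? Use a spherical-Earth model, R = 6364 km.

102.3°

Δψ = ln[tan(π/4+φ₂/2)/tan(π/4+φ₁/2)] = -0.6416
Δλ = +2.9508 rad (taken the short way round)
course = atan2(Δλ, Δψ) = 102.27°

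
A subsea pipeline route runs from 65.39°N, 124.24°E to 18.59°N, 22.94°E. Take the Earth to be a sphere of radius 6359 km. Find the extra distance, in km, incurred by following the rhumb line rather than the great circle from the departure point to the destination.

662 km

Great circle: cos σ = sin φ₁ sin φ₂ + cos φ₁ cos φ₂ cos Δλ,  σ = 1.3567 rad → d_gc = 8627.1 km
Rhumb line: Δψ = -1.1924, q = Δφ/Δψ = 0.6850, d_rh = R√(Δφ²+q²Δλ²) = 9289.5 km
Excess = 9289.5 − 8627.1 = 662.4 ≈ 662 km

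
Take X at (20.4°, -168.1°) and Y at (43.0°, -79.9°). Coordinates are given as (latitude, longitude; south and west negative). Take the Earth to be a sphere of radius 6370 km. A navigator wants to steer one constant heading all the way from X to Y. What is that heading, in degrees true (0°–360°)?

Meridional parts: M(φ₁)=+0.3638, M(φ₂)=+0.8328 → ΔM = +0.4690;  Δλ = +1.5394 rad
tan C = Δλ / ΔM = +3.2821 → C = 73.05°

73.1°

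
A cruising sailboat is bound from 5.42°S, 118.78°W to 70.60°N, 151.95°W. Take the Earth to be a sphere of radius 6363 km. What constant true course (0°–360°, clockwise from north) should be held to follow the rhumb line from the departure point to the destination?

Meridional parts: M(φ₁)=-0.0947, M(φ₂)=+1.7665 → ΔM = +1.8612;  Δλ = -0.5789 rad
tan C = Δλ / ΔM = -0.3110 → C = 342.72°

342.7°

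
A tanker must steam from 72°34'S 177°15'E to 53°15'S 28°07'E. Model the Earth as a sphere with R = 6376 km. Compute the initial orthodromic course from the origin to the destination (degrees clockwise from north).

202.8°

θ = atan2( sin Δλ·cos φ₂ ,  cos φ₁ sin φ₂ − sin φ₁ cos φ₂ cos Δλ )
  = atan2(-0.3070, -0.7300) = 202.81°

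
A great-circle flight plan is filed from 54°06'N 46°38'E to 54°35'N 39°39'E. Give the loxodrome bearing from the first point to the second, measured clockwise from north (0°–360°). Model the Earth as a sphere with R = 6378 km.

Meridional parts: M(φ₁)=+1.1272, M(φ₂)=+1.1416 → ΔM = +0.0145;  Δλ = -0.1219 rad
tan C = Δλ / ΔM = -8.4225 → C = 276.77°

276.8°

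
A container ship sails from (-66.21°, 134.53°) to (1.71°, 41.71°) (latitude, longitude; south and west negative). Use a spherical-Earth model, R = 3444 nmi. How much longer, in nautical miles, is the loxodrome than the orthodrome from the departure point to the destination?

261 nmi

Great circle: cos σ = sin φ₁ sin φ₂ + cos φ₁ cos φ₂ cos Δλ,  σ = 1.6180 rad → d_gc = 5572.2 nmi
Rhumb line: Δψ = +1.5874, q = Δφ/Δψ = 0.7468, d_rh = R√(Δφ²+q²Δλ²) = 5833.2 nmi
Excess = 5833.2 − 5572.2 = 261.0 ≈ 261 nmi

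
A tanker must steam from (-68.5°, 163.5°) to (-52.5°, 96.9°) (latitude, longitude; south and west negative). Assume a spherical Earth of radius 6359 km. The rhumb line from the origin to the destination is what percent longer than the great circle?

Great circle: σ = 0.5975 rad → d_gc = Rσ = 3799.3 km
Rhumb: Δφ = +0.2793, Δλ = -1.1624, Δψ = +0.5811, q = Δφ/Δψ = 0.4806 → d_rh = R√(Δφ²+q²Δλ²) = 3971.4 km
Excess = (3971.4 − 3799.3) / 3799.3 = 172.1 / 3799.3 = 4.53% ≈ 4.5%

4.5%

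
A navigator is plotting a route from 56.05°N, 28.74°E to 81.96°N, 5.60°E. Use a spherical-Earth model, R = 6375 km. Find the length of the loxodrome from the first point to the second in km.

2990 km

Rhumb course C = atan2(Δλ, Δψ) with Δψ = ln[tan(π/4+φ₂/2)/tan(π/4+φ₁/2)] = +1.4687, Δλ = -0.4039 → C = 344.62°
d = R·|Δφ| / |cos C| = 6375·0.45221 / 0.96421 = 2990 km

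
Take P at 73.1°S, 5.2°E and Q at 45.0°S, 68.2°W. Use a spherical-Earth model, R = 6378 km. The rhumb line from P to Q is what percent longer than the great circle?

5.4%

Great circle: σ = 0.7447 rad → d_gc = Rσ = 4749.7 km
Rhumb: Δφ = +0.4904, Δλ = -1.2811, Δψ = +1.0254, q = Δφ/Δψ = 0.4783 → d_rh = R√(Δφ²+q²Δλ²) = 5005.6 km
Excess = (5005.6 − 4749.7) / 4749.7 = 255.9 / 4749.7 = 5.39% ≈ 5.4%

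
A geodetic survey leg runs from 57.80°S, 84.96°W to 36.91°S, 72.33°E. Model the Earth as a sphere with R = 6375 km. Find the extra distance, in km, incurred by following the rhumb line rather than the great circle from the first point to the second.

Great circle: cos σ = sin φ₁ sin φ₂ + cos φ₁ cos φ₂ cos Δλ,  σ = 1.4554 rad → d_gc = 9278.14 km
Rhumb line: Δψ = +0.5486, q = Δφ/Δψ = 0.6646, d_rh = R√(Δφ²+q²Δλ²) = 11861.65 km
Excess = 11861.65 − 9278.14 = 2583.51 ≈ 2584 km

2584 km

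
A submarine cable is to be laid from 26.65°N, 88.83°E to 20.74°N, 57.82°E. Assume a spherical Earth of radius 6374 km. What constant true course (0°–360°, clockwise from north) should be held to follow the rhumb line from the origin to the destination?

258.2°

Meridional parts: M(φ₁)=+0.4829, M(φ₂)=+0.3702 → ΔM = -0.1127;  Δλ = -0.5412 rad
tan C = Δλ / ΔM = +4.8017 → C = 258.24°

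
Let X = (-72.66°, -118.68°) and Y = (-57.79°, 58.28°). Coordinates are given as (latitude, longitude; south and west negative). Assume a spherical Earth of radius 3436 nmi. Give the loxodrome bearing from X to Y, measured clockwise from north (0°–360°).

Δψ = ln[tan(π/4+φ₂/2)/tan(π/4+φ₁/2)] = +0.6384
Δλ = +3.0885 rad (taken the short way round)
course = atan2(Δλ, Δψ) = 78.32°

78.3°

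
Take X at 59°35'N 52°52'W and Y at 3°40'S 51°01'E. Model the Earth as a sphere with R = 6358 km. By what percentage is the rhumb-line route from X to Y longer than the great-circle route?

4.9%

Great circle: σ = 1.7481 rad → d_gc = Rσ = 11114.5 km
Rhumb: Δφ = -1.1039, Δλ = +1.8131, Δψ = -1.3665, q = Δφ/Δψ = 0.8078 → d_rh = R√(Δφ²+q²Δλ²) = 11661.1 km
Excess = (11661.1 − 11114.5) / 11114.5 = 546.6 / 11114.5 = 4.92% ≈ 4.9%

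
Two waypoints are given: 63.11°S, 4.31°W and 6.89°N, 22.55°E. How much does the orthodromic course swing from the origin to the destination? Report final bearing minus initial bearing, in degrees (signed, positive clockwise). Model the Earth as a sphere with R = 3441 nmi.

At departure: θ₁ = atan2(sin Δλ cos φ₂, cos φ₁ sin φ₂ − sin φ₁ cos φ₂ cos Δλ) = 27.98°
At arrival: θ₂ = atan2(sin Δλ cos φ₁, −cos φ₂ sin φ₁ + sin φ₂ cos φ₁ cos Δλ) = 12.34°
Δθ = θ₂ − θ₁ = -15.6°

-15.6°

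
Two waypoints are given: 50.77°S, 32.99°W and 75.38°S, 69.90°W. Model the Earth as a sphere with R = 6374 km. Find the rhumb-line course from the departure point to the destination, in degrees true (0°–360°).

212.2°

Meridional parts: M(φ₁)=-1.0318, M(φ₂)=-2.0535 → ΔM = -1.0218;  Δλ = -0.6442 rad
tan C = Δλ / ΔM = +0.6305 → C = 212.23°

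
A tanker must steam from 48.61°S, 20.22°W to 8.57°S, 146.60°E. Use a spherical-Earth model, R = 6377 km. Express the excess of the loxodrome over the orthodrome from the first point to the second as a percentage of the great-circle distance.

Great circle: σ = 2.1233 rad → d_gc = Rσ = 13540.0 km
Rhumb: Δφ = +0.6988, Δλ = +2.9116, Δψ = +0.8233, q = Δφ/Δψ = 0.8488 → d_rh = R√(Δφ²+q²Δλ²) = 16377.2 km
Excess = (16377.2 − 13540.0) / 13540.0 = 2837.2 / 13540.0 = 20.954% ≈ 21.0%

21.0%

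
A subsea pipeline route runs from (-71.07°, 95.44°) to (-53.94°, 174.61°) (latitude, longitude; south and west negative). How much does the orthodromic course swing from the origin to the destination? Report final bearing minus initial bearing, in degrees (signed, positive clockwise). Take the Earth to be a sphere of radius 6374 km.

-73.1°

Initial bearing θ₁ = atan2(sin Δλ cos φ₂, cos φ₁ sin φ₂ − sin φ₁ cos φ₂ cos Δλ) = 105.25°
Final bearing θ₂ = (initial bearing from the destination back to the start) + 180° = 32.12°
Δθ = θ₂ − θ₁ = -73.1°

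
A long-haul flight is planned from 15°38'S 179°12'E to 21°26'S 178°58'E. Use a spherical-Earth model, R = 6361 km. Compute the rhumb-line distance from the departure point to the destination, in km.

Δψ = ln[tan(π/4+φ₂/2)/tan(π/4+φ₁/2)] = -0.1068;  Δφ = -0.1012 rad,  Δλ = -0.0041 rad
q = Δφ/Δψ = 0.9476
d = R·√(Δφ² + q²Δλ²) = 6361·0.10130 = 644 km

644 km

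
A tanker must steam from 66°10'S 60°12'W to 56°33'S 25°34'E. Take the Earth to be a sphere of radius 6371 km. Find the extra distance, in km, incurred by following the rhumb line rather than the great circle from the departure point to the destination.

Great circle: cos σ = sin φ₁ sin φ₂ + cos φ₁ cos φ₂ cos Δλ,  σ = 0.6767 rad → d_gc = 4311.1 km
Rhumb line: Δψ = +0.3534, q = Δφ/Δψ = 0.4750, d_rh = R√(Δφ²+q²Δλ²) = 4654.1 km
Excess = 4654.1 − 4311.1 = 343.0 ≈ 343 km

343 km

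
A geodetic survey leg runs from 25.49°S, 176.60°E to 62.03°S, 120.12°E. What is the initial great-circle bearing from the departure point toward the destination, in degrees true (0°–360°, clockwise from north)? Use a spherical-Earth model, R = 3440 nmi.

N = sin Δλ·cos φ₂ = -0.3910;  D = cos φ₁ sin φ₂ − sin φ₁ cos φ₂ cos Δλ = -0.6858
initial course = atan2(N, D) = 209.69°

209.7°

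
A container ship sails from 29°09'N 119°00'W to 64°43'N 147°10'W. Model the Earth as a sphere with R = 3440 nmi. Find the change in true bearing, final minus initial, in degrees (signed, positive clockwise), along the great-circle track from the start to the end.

At departure: θ₁ = atan2(sin Δλ cos φ₂, cos φ₁ sin φ₂ − sin φ₁ cos φ₂ cos Δλ) = 341.61°
At arrival: θ₂ = atan2(sin Δλ cos φ₁, −cos φ₂ sin φ₁ + sin φ₂ cos φ₁ cos Δλ) = 319.82°
Δθ = θ₂ − θ₁ = -21.8°

-21.8°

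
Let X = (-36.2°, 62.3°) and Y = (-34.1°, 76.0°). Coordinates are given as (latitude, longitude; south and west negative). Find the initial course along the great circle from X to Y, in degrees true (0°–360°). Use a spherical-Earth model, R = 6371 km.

θ = atan2( sin Δλ·cos φ₂ ,  cos φ₁ sin φ₂ − sin φ₁ cos φ₂ cos Δλ )
  = atan2(+0.1961, +0.0227) = 83.39°

83.4°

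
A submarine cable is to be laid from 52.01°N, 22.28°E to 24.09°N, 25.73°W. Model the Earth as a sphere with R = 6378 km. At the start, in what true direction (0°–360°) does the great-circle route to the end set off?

N = sin Δλ·cos φ₂ = -0.6785;  D = cos φ₁ sin φ₂ − sin φ₁ cos φ₂ cos Δλ = -0.2301
initial course = atan2(N, D) = 251.27°

251.3°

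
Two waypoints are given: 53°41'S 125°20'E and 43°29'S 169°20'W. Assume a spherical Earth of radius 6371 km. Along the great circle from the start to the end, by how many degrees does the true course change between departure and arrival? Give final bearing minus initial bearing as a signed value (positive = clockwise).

-51.5°

At departure: θ₁ = atan2(sin Δλ cos φ₂, cos φ₁ sin φ₂ − sin φ₁ cos φ₂ cos Δλ) = 103.93°
At arrival: θ₂ = atan2(sin Δλ cos φ₁, −cos φ₂ sin φ₁ + sin φ₂ cos φ₁ cos Δλ) = 52.39°
Δθ = θ₂ − θ₁ = -51.5°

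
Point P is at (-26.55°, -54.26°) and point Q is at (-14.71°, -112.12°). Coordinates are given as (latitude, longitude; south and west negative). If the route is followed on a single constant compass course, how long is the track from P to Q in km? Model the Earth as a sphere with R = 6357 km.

6136 km

Rhumb course C = atan2(Δλ, Δψ) with Δψ = ln[tan(π/4+φ₂/2)/tan(π/4+φ₁/2)] = +0.2213, Δλ = -1.0098 → C = 282.36°
d = R·|Δφ| / |cos C| = 6357·0.20665 / 0.21407 = 6136 km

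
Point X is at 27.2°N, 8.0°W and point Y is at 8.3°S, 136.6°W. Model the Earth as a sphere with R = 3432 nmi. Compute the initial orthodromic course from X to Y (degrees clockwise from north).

281.2°

θ = atan2( sin Δλ·cos φ₂ ,  cos φ₁ sin φ₂ − sin φ₁ cos φ₂ cos Δλ )
  = atan2(-0.7733, +0.1538) = 281.25°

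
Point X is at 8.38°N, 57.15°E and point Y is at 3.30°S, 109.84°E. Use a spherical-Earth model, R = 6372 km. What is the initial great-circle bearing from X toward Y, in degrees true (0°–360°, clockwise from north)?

100.4°

θ = atan2( sin Δλ·cos φ₂ ,  cos φ₁ sin φ₂ − sin φ₁ cos φ₂ cos Δλ )
  = atan2(+0.7940, -0.1451) = 100.36°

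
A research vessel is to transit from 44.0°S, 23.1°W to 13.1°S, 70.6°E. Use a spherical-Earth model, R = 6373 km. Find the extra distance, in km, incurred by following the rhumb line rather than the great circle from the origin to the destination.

Great circle: cos σ = sin φ₁ sin φ₂ + cos φ₁ cos φ₂ cos Δλ,  σ = 1.4583 rad → d_gc = 9293.9 km
Rhumb line: Δψ = +0.6262, q = Δφ/Δψ = 0.8612, d_rh = R√(Δφ²+q²Δλ²) = 9610.9 km
Excess = 9610.9 − 9293.9 = 317.0 ≈ 317 km

317 km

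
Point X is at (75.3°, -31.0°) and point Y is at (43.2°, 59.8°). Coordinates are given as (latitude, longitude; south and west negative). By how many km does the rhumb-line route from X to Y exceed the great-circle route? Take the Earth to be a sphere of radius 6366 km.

Great circle: cos σ = sin φ₁ sin φ₂ + cos φ₁ cos φ₂ cos Δλ,  σ = 0.8506 rad → d_gc = 5414.7 km
Rhumb line: Δψ = -1.2104, q = Δφ/Δψ = 0.4629, d_rh = R√(Δφ²+q²Δλ²) = 5875.9 km
Excess = 5875.9 − 5414.7 = 461.2 ≈ 461 km

461 km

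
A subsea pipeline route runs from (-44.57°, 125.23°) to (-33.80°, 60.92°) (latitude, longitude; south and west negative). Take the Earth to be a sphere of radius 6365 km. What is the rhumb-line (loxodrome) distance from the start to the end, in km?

5647 km

Δψ = ln[tan(π/4+φ₂/2)/tan(π/4+φ₁/2)] = +0.2433;  Δφ = +0.1880 rad,  Δλ = -1.1224 rad
q = Δφ/Δψ = 0.7724
d = R·√(Δφ² + q²Δλ²) = 6365·0.88715 = 5647 km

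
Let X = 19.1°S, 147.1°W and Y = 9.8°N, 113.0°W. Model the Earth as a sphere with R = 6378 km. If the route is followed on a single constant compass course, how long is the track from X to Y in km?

4935 km

Δψ = ln[tan(π/4+φ₂/2)/tan(π/4+φ₁/2)] = +0.5116;  Δφ = +0.5044 rad,  Δλ = +0.5952 rad
q = Δφ/Δψ = 0.9859
d = R·√(Δφ² + q²Δλ²) = 6378·0.77378 = 4935 km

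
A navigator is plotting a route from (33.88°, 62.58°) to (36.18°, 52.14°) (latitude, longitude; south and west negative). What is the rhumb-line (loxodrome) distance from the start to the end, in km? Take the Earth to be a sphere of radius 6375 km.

985 km

Rhumb course C = atan2(Δλ, Δψ) with Δψ = ln[tan(π/4+φ₂/2)/tan(π/4+φ₁/2)] = +0.0490, Δλ = -0.1822 → C = 285.06°
d = R·|Δφ| / |cos C| = 6375·0.04014 / 0.25984 = 985 km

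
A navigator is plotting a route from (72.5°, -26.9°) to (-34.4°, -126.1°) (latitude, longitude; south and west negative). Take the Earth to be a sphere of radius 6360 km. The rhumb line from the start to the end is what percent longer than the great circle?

Great circle: σ = 2.1877 rad → d_gc = Rσ = 13913.6 km
Rhumb: Δφ = -1.8658, Δλ = -1.7314, Δψ = -2.5115, q = Δφ/Δψ = 0.7429 → d_rh = R√(Δφ²+q²Δλ²) = 14412.7 km
Excess = (14412.7 − 13913.6) / 13913.6 = 499.1 / 13913.6 = 3.59% ≈ 3.6%

3.6%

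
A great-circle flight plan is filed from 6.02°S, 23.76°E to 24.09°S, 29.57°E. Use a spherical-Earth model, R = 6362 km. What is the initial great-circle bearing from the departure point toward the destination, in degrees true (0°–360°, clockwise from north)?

N = sin Δλ·cos φ₂ = +0.0924;  D = cos φ₁ sin φ₂ − sin φ₁ cos φ₂ cos Δλ = -0.3107
initial course = atan2(N, D) = 163.43°

163.4°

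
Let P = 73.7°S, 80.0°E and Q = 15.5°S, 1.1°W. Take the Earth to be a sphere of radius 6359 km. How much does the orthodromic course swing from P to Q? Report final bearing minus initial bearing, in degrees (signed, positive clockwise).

At departure: θ₁ = atan2(sin Δλ cos φ₂, cos φ₁ sin φ₂ − sin φ₁ cos φ₂ cos Δλ) = 274.09°
At arrival: θ₂ = atan2(sin Δλ cos φ₁, −cos φ₂ sin φ₁ + sin φ₂ cos φ₁ cos Δλ) = 343.11°
Δθ = θ₂ − θ₁ = +69.0°

+69.0°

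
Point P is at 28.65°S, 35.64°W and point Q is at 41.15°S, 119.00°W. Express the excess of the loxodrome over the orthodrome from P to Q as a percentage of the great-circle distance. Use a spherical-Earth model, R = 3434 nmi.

Great circle: σ = 1.1681 rad → d_gc = Rσ = 4011.2 nmi
Rhumb: Δφ = -0.2182, Δλ = -1.4549, Δψ = -0.2671, q = Δφ/Δψ = 0.8169 → d_rh = R√(Δφ²+q²Δλ²) = 4149.7 nmi
Excess = (4149.7 − 4011.2) / 4011.2 = 138.5 / 4011.2 = 3.453% ≈ 3.5%

3.5%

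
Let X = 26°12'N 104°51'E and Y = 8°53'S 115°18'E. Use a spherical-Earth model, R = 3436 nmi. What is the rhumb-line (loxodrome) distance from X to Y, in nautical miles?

2190 nmi

Rhumb course C = atan2(Δλ, Δψ) with Δψ = ln[tan(π/4+φ₂/2)/tan(π/4+φ₁/2)] = -0.6298, Δλ = +0.1824 → C = 163.85°
d = R·|Δφ| / |cos C| = 3436·0.61232 / 0.96053 = 2190 nmi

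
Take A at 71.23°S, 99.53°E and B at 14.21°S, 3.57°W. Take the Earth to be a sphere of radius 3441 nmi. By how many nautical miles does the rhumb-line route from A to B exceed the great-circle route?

402 nmi

Great circle: cos σ = sin φ₁ sin φ₂ + cos φ₁ cos φ₂ cos Δλ,  σ = 1.4084 rad → d_gc = 4846.2 nmi
Rhumb line: Δψ = +1.5495, q = Δφ/Δψ = 0.6423, d_rh = R√(Δφ²+q²Δλ²) = 5248.0 nmi
Excess = 5248.0 − 4846.2 = 401.8 ≈ 402 nmi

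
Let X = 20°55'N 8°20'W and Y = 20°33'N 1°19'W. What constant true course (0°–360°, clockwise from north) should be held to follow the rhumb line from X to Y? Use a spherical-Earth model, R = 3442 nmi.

Δψ = ln[tan(π/4+φ₂/2)/tan(π/4+φ₁/2)] = -0.0068
Δλ = +0.1225 rad (taken the short way round)
course = atan2(Δλ, Δψ) = 93.20°

93.2°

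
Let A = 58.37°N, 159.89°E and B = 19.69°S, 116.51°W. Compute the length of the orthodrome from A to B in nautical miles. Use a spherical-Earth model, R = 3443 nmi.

6214 nmi

Haversine: a = sin²(Δφ/2)+cos φ₁ cos φ₂ sin²(Δλ/2) = 0.61592;  σ = 2·atan2(√a,√(1−a))
σ = 103.405° → d = Rσ = 3443·1.80477 = 6214 nmi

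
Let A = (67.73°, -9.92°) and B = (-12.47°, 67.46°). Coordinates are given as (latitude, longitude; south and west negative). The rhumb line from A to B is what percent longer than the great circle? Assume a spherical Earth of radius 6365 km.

2.6%

Great circle: σ = 1.6901 rad → d_gc = Rσ = 10757.2 km
Rhumb: Δφ = -1.3998, Δλ = +1.3505, Δψ = -1.8448, q = Δφ/Δψ = 0.7588 → d_rh = R√(Δφ²+q²Δλ²) = 11041.7 km
Excess = (11041.7 − 10757.2) / 10757.2 = 284.5 / 10757.2 = 2.64% ≈ 2.6%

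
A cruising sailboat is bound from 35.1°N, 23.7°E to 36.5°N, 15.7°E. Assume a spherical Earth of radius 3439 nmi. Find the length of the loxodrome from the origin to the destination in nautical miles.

398 nmi

Δψ = ln[tan(π/4+φ₂/2)/tan(π/4+φ₁/2)] = +0.0301;  Δφ = +0.0244 rad,  Δλ = -0.1396 rad
q = Δφ/Δψ = 0.8110
d = R·√(Δφ² + q²Δλ²) = 3439·0.11585 = 398 nmi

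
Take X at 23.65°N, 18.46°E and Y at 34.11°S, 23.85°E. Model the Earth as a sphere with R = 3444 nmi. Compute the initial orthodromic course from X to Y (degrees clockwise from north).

θ = atan2( sin Δλ·cos φ₂ ,  cos φ₁ sin φ₂ − sin φ₁ cos φ₂ cos Δλ )
  = atan2(+0.0778, -0.8444) = 174.74°

174.7°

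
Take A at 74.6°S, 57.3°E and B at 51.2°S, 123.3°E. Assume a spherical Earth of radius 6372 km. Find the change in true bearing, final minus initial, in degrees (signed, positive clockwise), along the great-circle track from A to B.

-61.1°

At departure: θ₁ = atan2(sin Δλ cos φ₂, cos φ₁ sin φ₂ − sin φ₁ cos φ₂ cos Δλ) = 86.13°
At arrival: θ₂ = atan2(sin Δλ cos φ₁, −cos φ₂ sin φ₁ + sin φ₂ cos φ₁ cos Δλ) = 25.01°
Δθ = θ₂ − θ₁ = -61.1°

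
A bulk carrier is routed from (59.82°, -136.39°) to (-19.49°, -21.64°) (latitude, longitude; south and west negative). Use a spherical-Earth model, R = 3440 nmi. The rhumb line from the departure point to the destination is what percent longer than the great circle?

4.4%

Great circle: σ = 2.0792 rad → d_gc = Rσ = 7152.6 nmi
Rhumb: Δφ = -1.3842, Δλ = +2.0028, Δψ = -1.6576, q = Δφ/Δψ = 0.8351 → d_rh = R√(Δφ²+q²Δλ²) = 7468.2 nmi
Excess = (7468.2 − 7152.6) / 7152.6 = 315.6 / 7152.6 = 4.41% ≈ 4.4%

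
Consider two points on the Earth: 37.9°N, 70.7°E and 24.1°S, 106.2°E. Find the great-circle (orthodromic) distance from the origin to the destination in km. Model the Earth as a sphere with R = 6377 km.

7835 km

Haversine: a = sin²(Δφ/2)+cos φ₁ cos φ₂ sin²(Δλ/2) = 0.33221;  σ = 2·atan2(√a,√(1−a))
σ = 70.392° → d = Rσ = 6377·1.22858 = 7835 km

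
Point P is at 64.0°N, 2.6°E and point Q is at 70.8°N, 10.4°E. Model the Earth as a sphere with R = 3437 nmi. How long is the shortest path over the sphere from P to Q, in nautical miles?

445 nmi

Haversine: a = sin²(Δφ/2)+cos φ₁ cos φ₂ sin²(Δλ/2) = 0.00418;  σ = 2·atan2(√a,√(1−a))
σ = 7.418° → d = Rσ = 3437·0.12946 = 445 nmi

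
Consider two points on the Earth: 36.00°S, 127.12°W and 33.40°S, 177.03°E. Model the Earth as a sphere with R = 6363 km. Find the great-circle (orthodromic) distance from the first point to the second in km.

5037 km

Haversine: a = sin²(Δφ/2)+cos φ₁ cos φ₂ sin²(Δλ/2) = 0.14864;  σ = 2·atan2(√a,√(1−a))
σ = 45.355° → d = Rσ = 6363·0.79160 = 5037 km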